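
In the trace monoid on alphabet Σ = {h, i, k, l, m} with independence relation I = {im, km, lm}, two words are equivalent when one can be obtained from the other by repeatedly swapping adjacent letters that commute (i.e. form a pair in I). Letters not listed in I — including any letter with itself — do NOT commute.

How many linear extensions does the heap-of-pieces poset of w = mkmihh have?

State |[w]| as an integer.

6

#0=m has no predecessor
#1=k has no predecessor
#2=m depends on [0:m]
#3=i depends on [1:k]
#4=h depends on [2:m, 3:i]
#5=h depends on [4:h]
sources: [0:m, 1:k]
N(rest) = Σ N(rest − s) over sources s of rest; N(one piece) = 1:
  size 1 → [5]=1
  size 2 → [4,5]=1
  size 3 → [2,4,5]=1  [3,4,5]=1
  size 4 → [0,2,4,5]=1  [1,3,4,5]=1  [2,3,4,5]=2
  first=0(m) contributes 3
  first=1(k) contributes 3
|[w]| = 6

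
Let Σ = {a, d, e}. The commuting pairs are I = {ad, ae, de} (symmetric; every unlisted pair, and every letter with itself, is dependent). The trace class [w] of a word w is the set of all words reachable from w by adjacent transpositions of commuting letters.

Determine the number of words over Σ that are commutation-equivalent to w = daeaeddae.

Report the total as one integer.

#0=d has no predecessor
#1=a has no predecessor
#2=e has no predecessor
#3=a depends on [1:a]
#4=e depends on [2:e]
#5=d depends on [0:d]
#6=d depends on [5:d]
#7=a depends on [3:a]
#8=e depends on [4:e]
sources: [0:d, 1:a, 2:e]
N(rest) = Σ N(rest − s) over sources s of rest; N(one piece) = 1:
  size 1 → [6]=1  [7]=1  [8]=1
  size 2 → [3,7]=1  [4,8]=1  [5,6]=1  [6,7]=2  [6,8]=2  [7,8]=2
  size 3 → [0,5,6]=1  [1,3,7]=1  [2,4,8]=1  [3,6,7]=3  [3,7,8]=3  [4,6,8]=3  [4,7,8]=3  [5,6,7]=3  [5,6,8]=3  [6,7,8]=6
  size 4 → [0,5,6,7]=4  [0,5,6,8]=4  [1,3,6,7]=4  [1,3,7,8]=4  [2,4,6,8]=4  [2,4,7,8]=4  [3,4,7,8]=6  [3,5,6,7]=6  [3,6,7,8]=12  [4,5,6,8]=6  [4,6,7,8]=12  [5,6,7,8]=12
  size 5 → [0,3,5,6,7]=10  [0,4,5,6,8]=10  [0,5,6,7,8]=20  [1,3,4,7,8]=10  [1,3,5,6,7]=10  [1,3,6,7,8]=20  [2,3,4,7,8]=10  [2,4,5,6,8]=10  [2,4,6,7,8]=20  [3,4,6,7,8]=30  [3,5,6,7,8]=30  [4,5,6,7,8]=30
  size 6 → [0,1,3,5,6,7]=20  [0,2,4,5,6,8]=20  [0,3,5,6,7,8]=60  [0,4,5,6,7,8]=60  [1,2,3,4,7,8]=20  [1,3,4,6,7,8]=60  [1,3,5,6,7,8]=60  [2,3,4,6,7,8]=60  [2,4,5,6,7,8]=60  [3,4,5,6,7,8]=90
  size 7 → [0,1,3,5,6,7,8]=140  [0,2,4,5,6,7,8]=140  [0,3,4,5,6,7,8]=210  [1,2,3,4,6,7,8]=140  [1,3,4,5,6,7,8]=210  [2,3,4,5,6,7,8]=210
  first=0(d) contributes 560
  first=1(a) contributes 560
  first=2(e) contributes 560
|[w]| = 1680

1680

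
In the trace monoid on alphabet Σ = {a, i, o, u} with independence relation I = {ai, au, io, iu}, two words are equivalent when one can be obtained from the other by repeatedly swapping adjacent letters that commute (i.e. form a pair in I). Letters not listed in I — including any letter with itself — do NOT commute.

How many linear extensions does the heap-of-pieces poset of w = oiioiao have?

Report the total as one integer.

35

drop 0:o onto floor
drop 1:i onto floor
drop 2:i onto {1:i}
drop 3:o onto {0:o}
drop 4:i onto {2:i}
drop 5:a onto {3:o}
drop 6:o onto {5:a}
ground layer = {0:o, 1:i}
drop-orders for the pieces not yet dropped (sum over which currently-grounded one goes next):
  1 to go: {4} 1  {6} 1
  2 to go: {2,4} 1  {4,6} 2  {5,6} 1
  3 to go: {1,2,4} 1  {2,4,6} 3  {3,5,6} 1  {4,5,6} 3
  4 to go: {0,3,5,6} 1  {1,2,4,6} 4  {2,4,5,6} 6  {3,4,5,6} 4
  5 to go: {0,3,4,5,6} 5  {1,2,4,5,6} 10  {2,3,4,5,6} 10
  if 0:o drops first: 20 orders
  if 1:i drops first: 15 orders
heap linearizations: 35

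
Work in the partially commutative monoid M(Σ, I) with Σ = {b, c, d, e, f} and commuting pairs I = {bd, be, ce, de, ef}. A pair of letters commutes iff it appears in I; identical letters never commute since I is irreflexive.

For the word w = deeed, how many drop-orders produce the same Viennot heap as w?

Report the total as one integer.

10

piece 0:d — minimal
piece 1:e — minimal
piece 2:e rests on {1:e}
piece 3:e rests on {2:e}
piece 4:d rests on {0:d}
minimal pieces: {0:d, 1:e}
ways to finish when only these pieces remain (= sum over removing one remaining piece with nothing left below it):
  1 left: {3}→1  {4}→1
  2 left: {0,4}→1  {2,3}→1  {3,4}→2
  3 left: {0,3,4}→3  {1,2,3}→1  {2,3,4}→3
  placing 0:d first → 4 extensions
  placing 1:e first → 6 extensions
total linear extensions = 10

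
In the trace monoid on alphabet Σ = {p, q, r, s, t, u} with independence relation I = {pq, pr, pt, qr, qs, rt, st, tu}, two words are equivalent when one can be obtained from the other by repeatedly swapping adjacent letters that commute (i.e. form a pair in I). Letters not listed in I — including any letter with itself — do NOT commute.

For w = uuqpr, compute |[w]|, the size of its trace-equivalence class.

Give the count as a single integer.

drop 0:u onto floor
drop 1:u onto {0:u}
drop 2:q onto {1:u}
drop 3:p onto {1:u}
drop 4:r onto {1:u}
ground layer = {0:u}
drop-orders for the pieces not yet dropped (sum over which currently-grounded one goes next):
  1 to go: {2} 1  {3} 1  {4} 1
  2 to go: {2,3} 2  {2,4} 2  {3,4} 2
  3 to go: {2,3,4} 6
  if 0:u drops first: 6 orders

6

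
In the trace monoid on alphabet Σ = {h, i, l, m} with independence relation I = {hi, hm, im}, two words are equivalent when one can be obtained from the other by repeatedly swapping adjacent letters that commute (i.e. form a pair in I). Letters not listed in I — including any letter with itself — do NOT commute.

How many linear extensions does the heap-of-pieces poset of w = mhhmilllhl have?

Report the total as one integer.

30

0(m) covers ∅
1(h) covers ∅
2(h) covers 1:h
3(m) covers 0:m
4(i) covers ∅
5(l) covers 2:h, 3:m, 4:i
6(l) covers 5:l
7(l) covers 6:l
8(h) covers 7:l
9(l) covers 8:h
floor of heap: 0:m, 1:h, 4:i
completions by unplaced set U, small U first (add the entries for U minus each lowest piece of U):
  |U|=1: {9}:1
  |U|=2: {8,9}:1
  |U|=3: {7,8,9}:1
  |U|=4: {6,7,8,9}:1
  |U|=5: {5,6,7,8,9}:1
  |U|=6: {2,5,6,7,8,9}:1  {3,5,6,7,8,9}:1  {4,5,6,7,8,9}:1
  |U|=7: {0,3,5,6,7,8,9}:1  {1,2,5,6,7,8,9}:1  {2,3,5,6,7,8,9}:2  {2,4,5,6,7,8,9}:2  {3,4,5,6,7,8,9}:2
  |U|=8: {0,2,3,5,6,7,8,9}:3  {0,3,4,5,6,7,8,9}:3  {1,2,3,5,6,7,8,9}:3  {1,2,4,5,6,7,8,9}:3  {2,3,4,5,6,7,8,9}:6
  start at 0(m): 12
  start at 1(h): 12
  start at 4(i): 6
sum over floor = 30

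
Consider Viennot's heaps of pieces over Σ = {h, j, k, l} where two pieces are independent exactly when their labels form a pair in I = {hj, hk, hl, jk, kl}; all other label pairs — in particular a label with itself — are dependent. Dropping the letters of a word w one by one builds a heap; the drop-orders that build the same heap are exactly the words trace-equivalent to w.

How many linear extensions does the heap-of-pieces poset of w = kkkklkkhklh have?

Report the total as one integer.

1980

#0=k has no predecessor
#1=k depends on [0:k]
#2=k depends on [1:k]
#3=k depends on [2:k]
#4=l has no predecessor
#5=k depends on [3:k]
#6=k depends on [5:k]
#7=h has no predecessor
#8=k depends on [6:k]
#9=l depends on [4:l]
#10=h depends on [7:h]
sources: [0:k, 4:l, 7:h]
N(rest) = Σ N(rest − s) over sources s of rest; N(one piece) = 1:
  size 1 → [8]=1  [9]=1  [10]=1
  size 2 → [4,9]=1  [6,8]=1  [7,10]=1  [8,9]=2  [8,10]=2  [9,10]=2
  size 3 → [4,8,9]=3  [4,9,10]=3  [5,6,8]=1  [6,8,9]=3  [6,8,10]=3  [7,8,10]=3  [7,9,10]=3  [8,9,10]=6
  size 4 → [3,5,6,8]=1  [4,6,8,9]=6  [4,7,9,10]=6  [4,8,9,10]=12  [5,6,8,9]=4  [5,6,8,10]=4  [6,7,8,10]=6  [6,8,9,10]=12  [7,8,9,10]=12
  size 5 → [2,3,5,6,8]=1  [3,5,6,8,9]=5  [3,5,6,8,10]=5  [4,5,6,8,9]=10  [4,6,8,9,10]=30  [4,7,8,9,10]=30  [5,6,7,8,10]=10  [5,6,8,9,10]=20  [6,7,8,9,10]=30
  size 6 → [1,2,3,5,6,8]=1  [2,3,5,6,8,9]=6  [2,3,5,6,8,10]=6  [3,4,5,6,8,9]=15  [3,5,6,7,8,10]=15  [3,5,6,8,9,10]=30  [4,5,6,8,9,10]=60  [4,6,7,8,9,10]=90  [5,6,7,8,9,10]=60
  size 7 → [0,1,2,3,5,6,8]=1  [1,2,3,5,6,8,9]=7  [1,2,3,5,6,8,10]=7  [2,3,4,5,6,8,9]=21  [2,3,5,6,7,8,10]=21  [2,3,5,6,8,9,10]=42  [3,4,5,6,8,9,10]=105  [3,5,6,7,8,9,10]=105  [4,5,6,7,8,9,10]=210
  size 8 → [0,1,2,3,5,6,8,9]=8  [0,1,2,3,5,6,8,10]=8  [1,2,3,4,5,6,8,9]=28  [1,2,3,5,6,7,8,10]=28  [1,2,3,5,6,8,9,10]=56  [2,3,4,5,6,8,9,10]=168  [2,3,5,6,7,8,9,10]=168  [3,4,5,6,7,8,9,10]=420
  size 9 → [0,1,2,3,4,5,6,8,9]=36  [0,1,2,3,5,6,7,8,10]=36  [0,1,2,3,5,6,8,9,10]=72  [1,2,3,4,5,6,8,9,10]=252  [1,2,3,5,6,7,8,9,10]=252  [2,3,4,5,6,7,8,9,10]=756
  first=0(k) contributes 1260
  first=4(l) contributes 360
  first=7(h) contributes 360
|[w]| = 1980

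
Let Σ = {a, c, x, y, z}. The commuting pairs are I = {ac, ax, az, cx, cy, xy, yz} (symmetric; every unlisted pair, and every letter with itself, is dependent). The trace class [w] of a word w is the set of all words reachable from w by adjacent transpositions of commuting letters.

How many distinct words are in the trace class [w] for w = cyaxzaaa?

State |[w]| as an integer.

112

0(c) covers ∅
1(y) covers ∅
2(a) covers 1:y
3(x) covers ∅
4(z) covers 0:c, 3:x
5(a) covers 2:a
6(a) covers 5:a
7(a) covers 6:a
floor of heap: 0:c, 1:y, 3:x
completions by unplaced set U, small U first (add the entries for U minus each lowest piece of U):
  |U|=1: {4}:1  {7}:1
  |U|=2: {0,4}:1  {3,4}:1  {4,7}:2  {6,7}:1
  |U|=3: {0,3,4}:2  {0,4,7}:3  {3,4,7}:3  {4,6,7}:3  {5,6,7}:1
  |U|=4: {0,3,4,7}:8  {0,4,6,7}:6  {2,5,6,7}:1  {3,4,6,7}:6  {4,5,6,7}:4
  |U|=5: {0,3,4,6,7}:20  {0,4,5,6,7}:10  {1,2,5,6,7}:1  {2,4,5,6,7}:5  {3,4,5,6,7}:10
  |U|=6: {0,2,4,5,6,7}:15  {0,3,4,5,6,7}:40  {1,2,4,5,6,7}:6  {2,3,4,5,6,7}:15
  start at 0(c): 21
  start at 1(y): 70
  start at 3(x): 21
sum over floor = 112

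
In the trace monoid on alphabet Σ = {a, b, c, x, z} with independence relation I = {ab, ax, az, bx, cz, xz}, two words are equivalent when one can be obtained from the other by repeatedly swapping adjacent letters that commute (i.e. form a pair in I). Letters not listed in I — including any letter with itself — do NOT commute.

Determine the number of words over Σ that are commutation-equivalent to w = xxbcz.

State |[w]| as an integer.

drop 0:x onto floor
drop 1:x onto {0:x}
drop 2:b onto floor
drop 3:c onto {1:x, 2:b}
drop 4:z onto {2:b}
ground layer = {0:x, 2:b}
drop-orders for the pieces not yet dropped (sum over which currently-grounded one goes next):
  1 to go: {3} 1  {4} 1
  2 to go: {1,3} 1  {3,4} 2
  3 to go: {0,1,3} 1  {1,3,4} 3  {2,3,4} 2
  if 0:x drops first: 5 orders
  if 2:b drops first: 4 orders
heap linearizations: 9

9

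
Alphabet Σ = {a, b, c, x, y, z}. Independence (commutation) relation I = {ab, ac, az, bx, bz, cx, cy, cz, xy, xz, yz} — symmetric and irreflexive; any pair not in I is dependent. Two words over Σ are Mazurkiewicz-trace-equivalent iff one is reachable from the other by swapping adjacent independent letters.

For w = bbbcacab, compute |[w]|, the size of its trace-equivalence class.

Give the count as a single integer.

28

#0=b has no predecessor
#1=b depends on [0:b]
#2=b depends on [1:b]
#3=c depends on [2:b]
#4=a has no predecessor
#5=c depends on [3:c]
#6=a depends on [4:a]
#7=b depends on [5:c]
sources: [0:b, 4:a]
N(rest) = Σ N(rest − s) over sources s of rest; N(one piece) = 1:
  size 1 → [6]=1  [7]=1
  size 2 → [4,6]=1  [5,7]=1  [6,7]=2
  size 3 → [3,5,7]=1  [4,6,7]=3  [5,6,7]=3
  size 4 → [2,3,5,7]=1  [3,5,6,7]=4  [4,5,6,7]=6
  size 5 → [1,2,3,5,7]=1  [2,3,5,6,7]=5  [3,4,5,6,7]=10
  size 6 → [0,1,2,3,5,7]=1  [1,2,3,5,6,7]=6  [2,3,4,5,6,7]=15
  first=0(b) contributes 21
  first=4(a) contributes 7
|[w]| = 28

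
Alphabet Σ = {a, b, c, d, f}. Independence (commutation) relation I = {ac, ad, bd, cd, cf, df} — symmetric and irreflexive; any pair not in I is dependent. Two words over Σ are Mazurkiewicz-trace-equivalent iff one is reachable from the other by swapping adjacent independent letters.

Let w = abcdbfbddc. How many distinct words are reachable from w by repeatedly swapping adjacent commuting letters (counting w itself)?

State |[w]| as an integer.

piece 0:a — minimal
piece 1:b rests on {0:a}
piece 2:c rests on {1:b}
piece 3:d — minimal
piece 4:b rests on {2:c}
piece 5:f rests on {4:b}
piece 6:b rests on {5:f}
piece 7:d rests on {3:d}
piece 8:d rests on {7:d}
piece 9:c rests on {6:b}
minimal pieces: {0:a, 3:d}
ways to finish when only these pieces remain (= sum over removing one remaining piece with nothing left below it):
  1 left: {8}→1  {9}→1
  2 left: {6,9}→1  {7,8}→1  {8,9}→2
  3 left: {3,7,8}→1  {5,6,9}→1  {6,8,9}→3  {7,8,9}→3
  4 left: {3,7,8,9}→4  {4,5,6,9}→1  {5,6,8,9}→4  {6,7,8,9}→6
  5 left: {2,4,5,6,9}→1  {3,6,7,8,9}→10  {4,5,6,8,9}→5  {5,6,7,8,9}→10
  6 left: {1,2,4,5,6,9}→1  {2,4,5,6,8,9}→6  {3,5,6,7,8,9}→20  {4,5,6,7,8,9}→15
  7 left: {0,1,2,4,5,6,9}→1  {1,2,4,5,6,8,9}→7  {2,4,5,6,7,8,9}→21  {3,4,5,6,7,8,9}→35
  8 left: {0,1,2,4,5,6,8,9}→8  {1,2,4,5,6,7,8,9}→28  {2,3,4,5,6,7,8,9}→56
  placing 0:a first → 84 extensions
  placing 3:d first → 36 extensions
total linear extensions = 120

120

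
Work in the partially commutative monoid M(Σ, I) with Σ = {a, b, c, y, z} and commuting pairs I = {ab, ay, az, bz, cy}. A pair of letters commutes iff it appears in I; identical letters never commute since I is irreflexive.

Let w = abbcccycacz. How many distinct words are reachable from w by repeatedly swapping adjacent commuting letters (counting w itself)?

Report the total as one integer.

22

piece 0:a — minimal
piece 1:b — minimal
piece 2:b rests on {1:b}
piece 3:c rests on {0:a, 2:b}
piece 4:c rests on {3:c}
piece 5:c rests on {4:c}
piece 6:y rests on {2:b}
piece 7:c rests on {5:c}
piece 8:a rests on {7:c}
piece 9:c rests on {8:a}
piece 10:z rests on {6:y, 9:c}
minimal pieces: {0:a, 1:b}
ways to finish when only these pieces remain (= sum over removing one remaining piece with nothing left below it):
  1 left: {10}→1
  2 left: {6,10}→1  {9,10}→1
  3 left: {6,9,10}→2  {8,9,10}→1
  4 left: {6,8,9,10}→3  {7,8,9,10}→1
  5 left: {5,7,8,9,10}→1  {6,7,8,9,10}→4
  6 left: {4,5,7,8,9,10}→1  {5,6,7,8,9,10}→5
  7 left: {3,4,5,7,8,9,10}→1  {4,5,6,7,8,9,10}→6
  8 left: {0,3,4,5,7,8,9,10}→1  {3,4,5,6,7,8,9,10}→7
  9 left: {0,3,4,5,6,7,8,9,10}→8  {2,3,4,5,6,7,8,9,10}→7
  placing 0:a first → 7 extensions
  placing 1:b first → 15 extensions
total linear extensions = 22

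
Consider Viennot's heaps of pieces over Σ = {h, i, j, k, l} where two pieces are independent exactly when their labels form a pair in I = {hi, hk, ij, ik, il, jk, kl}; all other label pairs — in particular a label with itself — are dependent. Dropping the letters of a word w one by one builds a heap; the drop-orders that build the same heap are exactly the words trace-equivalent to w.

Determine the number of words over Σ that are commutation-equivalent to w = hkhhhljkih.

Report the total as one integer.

0(h) covers ∅
1(k) covers ∅
2(h) covers 0:h
3(h) covers 2:h
4(h) covers 3:h
5(l) covers 4:h
6(j) covers 5:l
7(k) covers 1:k
8(i) covers ∅
9(h) covers 6:j
floor of heap: 0:h, 1:k, 8:i
completions by unplaced set U, small U first (add the entries for U minus each lowest piece of U):
  |U|=1: {7}:1  {8}:1  {9}:1
  |U|=2: {1,7}:1  {6,9}:1  {7,8}:2  {7,9}:2  {8,9}:2
  |U|=3: {1,7,8}:3  {1,7,9}:3  {5,6,9}:1  {6,7,9}:3  {6,8,9}:3  {7,8,9}:6
  |U|=4: {1,6,7,9}:6  {1,7,8,9}:12  {4,5,6,9}:1  {5,6,7,9}:4  {5,6,8,9}:4  {6,7,8,9}:12
  |U|=5: {1,5,6,7,9}:10  {1,6,7,8,9}:30  {3,4,5,6,9}:1  {4,5,6,7,9}:5  {4,5,6,8,9}:5  {5,6,7,8,9}:20
  |U|=6: {1,4,5,6,7,9}:15  {1,5,6,7,8,9}:60  {2,3,4,5,6,9}:1  {3,4,5,6,7,9}:6  {3,4,5,6,8,9}:6  {4,5,6,7,8,9}:30
  |U|=7: {0,2,3,4,5,6,9}:1  {1,3,4,5,6,7,9}:21  {1,4,5,6,7,8,9}:105  {2,3,4,5,6,7,9}:7  {2,3,4,5,6,8,9}:7  {3,4,5,6,7,8,9}:42
  |U|=8: {0,2,3,4,5,6,7,9}:8  {0,2,3,4,5,6,8,9}:8  {1,2,3,4,5,6,7,9}:28  {1,3,4,5,6,7,8,9}:168  {2,3,4,5,6,7,8,9}:56
  start at 0(h): 252
  start at 1(k): 72
  start at 8(i): 36
sum over floor = 360

360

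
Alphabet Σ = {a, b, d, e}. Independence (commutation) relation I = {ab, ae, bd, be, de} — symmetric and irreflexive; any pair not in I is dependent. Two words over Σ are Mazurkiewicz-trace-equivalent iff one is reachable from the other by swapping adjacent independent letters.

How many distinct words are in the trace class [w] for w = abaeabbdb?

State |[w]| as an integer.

630

drop 0:a onto floor
drop 1:b onto floor
drop 2:a onto {0:a}
drop 3:e onto floor
drop 4:a onto {2:a}
drop 5:b onto {1:b}
drop 6:b onto {5:b}
drop 7:d onto {4:a}
drop 8:b onto {6:b}
ground layer = {0:a, 1:b, 3:e}
drop-orders for the pieces not yet dropped (sum over which currently-grounded one goes next):
  1 to go: {3} 1  {7} 1  {8} 1
  2 to go: {3,7} 2  {3,8} 2  {4,7} 1  {6,8} 1  {7,8} 2
  3 to go: {2,4,7} 1  {3,4,7} 3  {3,6,8} 3  {3,7,8} 6  {4,7,8} 3  {5,6,8} 1  {6,7,8} 3
  4 to go: {0,2,4,7} 1  {1,5,6,8} 1  {2,3,4,7} 4  {2,4,7,8} 4  {3,4,7,8} 12  {3,5,6,8} 4  {3,6,7,8} 12  {4,6,7,8} 6  {5,6,7,8} 4
  5 to go: {0,2,3,4,7} 5  {0,2,4,7,8} 5  {1,3,5,6,8} 5  {1,5,6,7,8} 5  {2,3,4,7,8} 20  {2,4,6,7,8} 10  {3,4,6,7,8} 30  {3,5,6,7,8} 20  {4,5,6,7,8} 10
  6 to go: {0,2,3,4,7,8} 30  {0,2,4,6,7,8} 15  {1,3,5,6,7,8} 30  {1,4,5,6,7,8} 15  {2,3,4,6,7,8} 60  {2,4,5,6,7,8} 20  {3,4,5,6,7,8} 60
  7 to go: {0,2,3,4,6,7,8} 105  {0,2,4,5,6,7,8} 35  {1,2,4,5,6,7,8} 35  {1,3,4,5,6,7,8} 105  {2,3,4,5,6,7,8} 140
  if 0:a drops first: 280 orders
  if 1:b drops first: 280 orders
  if 3:e drops first: 70 orders
heap linearizations: 630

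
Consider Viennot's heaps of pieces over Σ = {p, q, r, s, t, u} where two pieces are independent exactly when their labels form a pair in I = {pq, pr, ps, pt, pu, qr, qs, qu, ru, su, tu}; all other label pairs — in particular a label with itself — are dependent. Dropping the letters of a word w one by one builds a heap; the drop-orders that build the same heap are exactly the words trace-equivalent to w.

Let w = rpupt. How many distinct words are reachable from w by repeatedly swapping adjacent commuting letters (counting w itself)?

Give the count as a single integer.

30

piece 0:r — minimal
piece 1:p — minimal
piece 2:u — minimal
piece 3:p rests on {1:p}
piece 4:t rests on {0:r}
minimal pieces: {0:r, 1:p, 2:u}
ways to finish when only these pieces remain (= sum over removing one remaining piece with nothing left below it):
  1 left: {2}→1  {3}→1  {4}→1
  2 left: {0,4}→1  {1,3}→1  {2,3}→2  {2,4}→2  {3,4}→2
  3 left: {0,2,4}→3  {0,3,4}→3  {1,2,3}→3  {1,3,4}→3  {2,3,4}→6
  placing 0:r first → 12 extensions
  placing 1:p first → 12 extensions
  placing 2:u first → 6 extensions
total linear extensions = 30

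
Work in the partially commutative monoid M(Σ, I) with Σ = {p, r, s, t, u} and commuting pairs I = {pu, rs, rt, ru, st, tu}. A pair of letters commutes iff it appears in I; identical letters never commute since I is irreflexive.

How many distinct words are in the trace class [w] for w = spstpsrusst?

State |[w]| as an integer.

60

drop 0:s onto floor
drop 1:p onto {0:s}
drop 2:s onto {1:p}
drop 3:t onto {1:p}
drop 4:p onto {2:s, 3:t}
drop 5:s onto {4:p}
drop 6:r onto {4:p}
drop 7:u onto {5:s}
drop 8:s onto {7:u}
drop 9:s onto {8:s}
drop 10:t onto {4:p}
ground layer = {0:s}
drop-orders for the pieces not yet dropped (sum over which currently-grounded one goes next):
  1 to go: {6} 1  {9} 1  {10} 1
  2 to go: {6,9} 2  {6,10} 2  {8,9} 1  {9,10} 2
  3 to go: {6,8,9} 3  {6,9,10} 6  {7,8,9} 1  {8,9,10} 3
  4 to go: {5,7,8,9} 1  {6,7,8,9} 4  {6,8,9,10} 12  {7,8,9,10} 4
  5 to go: {5,6,7,8,9} 5  {5,7,8,9,10} 5  {6,7,8,9,10} 20
  6 to go: {5,6,7,8,9,10} 30
  7 to go: {4,5,6,7,8,9,10} 30
  8 to go: {2,4,5,6,7,8,9,10} 30  {3,4,5,6,7,8,9,10} 30
  9 to go: {2,3,4,5,6,7,8,9,10} 60
  if 0:s drops first: 60 orders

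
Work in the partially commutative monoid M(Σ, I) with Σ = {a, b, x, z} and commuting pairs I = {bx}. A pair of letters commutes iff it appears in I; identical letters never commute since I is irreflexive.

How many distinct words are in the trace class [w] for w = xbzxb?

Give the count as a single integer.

4

drop 0:x onto floor
drop 1:b onto floor
drop 2:z onto {0:x, 1:b}
drop 3:x onto {2:z}
drop 4:b onto {2:z}
ground layer = {0:x, 1:b}
drop-orders for the pieces not yet dropped (sum over which currently-grounded one goes next):
  1 to go: {3} 1  {4} 1
  2 to go: {3,4} 2
  3 to go: {2,3,4} 2
  if 0:x drops first: 2 orders
  if 1:b drops first: 2 orders
heap linearizations: 4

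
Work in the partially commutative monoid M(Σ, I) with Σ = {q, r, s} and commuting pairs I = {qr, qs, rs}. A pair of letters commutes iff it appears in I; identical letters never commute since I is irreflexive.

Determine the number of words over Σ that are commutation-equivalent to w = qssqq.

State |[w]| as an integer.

10

piece 0:q — minimal
piece 1:s — minimal
piece 2:s rests on {1:s}
piece 3:q rests on {0:q}
piece 4:q rests on {3:q}
minimal pieces: {0:q, 1:s}
ways to finish when only these pieces remain (= sum over removing one remaining piece with nothing left below it):
  1 left: {2}→1  {4}→1
  2 left: {1,2}→1  {2,4}→2  {3,4}→1
  3 left: {0,3,4}→1  {1,2,4}→3  {2,3,4}→3
  placing 0:q first → 6 extensions
  placing 1:s first → 4 extensions
total linear extensions = 10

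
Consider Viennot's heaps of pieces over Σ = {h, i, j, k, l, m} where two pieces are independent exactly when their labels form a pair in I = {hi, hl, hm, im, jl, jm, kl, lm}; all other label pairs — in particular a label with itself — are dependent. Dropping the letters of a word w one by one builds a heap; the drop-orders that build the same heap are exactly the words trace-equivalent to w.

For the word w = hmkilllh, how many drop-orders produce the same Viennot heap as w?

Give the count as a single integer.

10

0(h) covers ∅
1(m) covers ∅
2(k) covers 0:h, 1:m
3(i) covers 2:k
4(l) covers 3:i
5(l) covers 4:l
6(l) covers 5:l
7(h) covers 2:k
floor of heap: 0:h, 1:m
completions by unplaced set U, small U first (add the entries for U minus each lowest piece of U):
  |U|=1: {6}:1  {7}:1
  |U|=2: {5,6}:1  {6,7}:2
  |U|=3: {4,5,6}:1  {5,6,7}:3
  |U|=4: {3,4,5,6}:1  {4,5,6,7}:4
  |U|=5: {3,4,5,6,7}:5
  |U|=6: {2,3,4,5,6,7}:5
  start at 0(h): 5
  start at 1(m): 5
sum over floor = 10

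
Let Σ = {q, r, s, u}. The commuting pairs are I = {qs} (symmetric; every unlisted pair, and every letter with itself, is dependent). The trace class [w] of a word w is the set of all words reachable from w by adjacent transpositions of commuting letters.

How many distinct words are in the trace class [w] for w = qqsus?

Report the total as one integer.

piece 0:q — minimal
piece 1:q rests on {0:q}
piece 2:s — minimal
piece 3:u rests on {1:q, 2:s}
piece 4:s rests on {3:u}
minimal pieces: {0:q, 2:s}
ways to finish when only these pieces remain (= sum over removing one remaining piece with nothing left below it):
  1 left: {4}→1
  2 left: {3,4}→1
  3 left: {1,3,4}→1  {2,3,4}→1
  placing 0:q first → 2 extensions
  placing 2:s first → 1 extensions
total linear extensions = 3

3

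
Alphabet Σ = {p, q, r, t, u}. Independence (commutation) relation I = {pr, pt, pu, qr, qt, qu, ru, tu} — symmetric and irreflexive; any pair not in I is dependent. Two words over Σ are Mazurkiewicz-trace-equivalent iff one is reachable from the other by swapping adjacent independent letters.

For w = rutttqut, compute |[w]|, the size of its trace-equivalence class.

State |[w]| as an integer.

piece 0:r — minimal
piece 1:u — minimal
piece 2:t rests on {0:r}
piece 3:t rests on {2:t}
piece 4:t rests on {3:t}
piece 5:q — minimal
piece 6:u rests on {1:u}
piece 7:t rests on {4:t}
minimal pieces: {0:r, 1:u, 5:q}
ways to finish when only these pieces remain (= sum over removing one remaining piece with nothing left below it):
  1 left: {5}→1  {6}→1  {7}→1
  2 left: {1,6}→1  {4,7}→1  {5,6}→2  {5,7}→2  {6,7}→2
  3 left: {1,5,6}→3  {1,6,7}→3  {3,4,7}→1  {4,5,7}→3  {4,6,7}→3  {5,6,7}→6
  4 left: {1,4,6,7}→6  {1,5,6,7}→12  {2,3,4,7}→1  {3,4,5,7}→4  {3,4,6,7}→4  {4,5,6,7}→12
  5 left: {0,2,3,4,7}→1  {1,3,4,6,7}→10  {1,4,5,6,7}→30  {2,3,4,5,7}→5  {2,3,4,6,7}→5  {3,4,5,6,7}→20
  6 left: {0,2,3,4,5,7}→6  {0,2,3,4,6,7}→6  {1,2,3,4,6,7}→15  {1,3,4,5,6,7}→60  {2,3,4,5,6,7}→30
  placing 0:r first → 105 extensions
  placing 1:u first → 42 extensions
  placing 5:q first → 21 extensions
total linear extensions = 168

168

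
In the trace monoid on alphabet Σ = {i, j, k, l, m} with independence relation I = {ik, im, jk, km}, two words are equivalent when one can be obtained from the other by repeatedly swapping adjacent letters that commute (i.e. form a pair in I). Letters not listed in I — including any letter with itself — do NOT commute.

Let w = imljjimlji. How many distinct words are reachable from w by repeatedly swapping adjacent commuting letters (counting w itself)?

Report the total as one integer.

4

0(i) covers ∅
1(m) covers ∅
2(l) covers 0:i, 1:m
3(j) covers 2:l
4(j) covers 3:j
5(i) covers 4:j
6(m) covers 4:j
7(l) covers 5:i, 6:m
8(j) covers 7:l
9(i) covers 8:j
floor of heap: 0:i, 1:m
completions by unplaced set U, small U first (add the entries for U minus each lowest piece of U):
  |U|=1: {9}:1
  |U|=2: {8,9}:1
  |U|=3: {7,8,9}:1
  |U|=4: {5,7,8,9}:1  {6,7,8,9}:1
  |U|=5: {5,6,7,8,9}:2
  |U|=6: {4,5,6,7,8,9}:2
  |U|=7: {3,4,5,6,7,8,9}:2
  |U|=8: {2,3,4,5,6,7,8,9}:2
  start at 0(i): 2
  start at 1(m): 2
sum over floor = 4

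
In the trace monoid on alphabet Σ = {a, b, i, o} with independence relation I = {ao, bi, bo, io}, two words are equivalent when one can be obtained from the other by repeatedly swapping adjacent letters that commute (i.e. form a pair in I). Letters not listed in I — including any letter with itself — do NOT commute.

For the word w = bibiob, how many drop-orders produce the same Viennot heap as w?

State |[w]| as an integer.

60

drop 0:b onto floor
drop 1:i onto floor
drop 2:b onto {0:b}
drop 3:i onto {1:i}
drop 4:o onto floor
drop 5:b onto {2:b}
ground layer = {0:b, 1:i, 4:o}
drop-orders for the pieces not yet dropped (sum over which currently-grounded one goes next):
  1 to go: {3} 1  {4} 1  {5} 1
  2 to go: {1,3} 1  {2,5} 1  {3,4} 2  {3,5} 2  {4,5} 2
  3 to go: {0,2,5} 1  {1,3,4} 3  {1,3,5} 3  {2,3,5} 3  {2,4,5} 3  {3,4,5} 6
  4 to go: {0,2,3,5} 4  {0,2,4,5} 4  {1,2,3,5} 6  {1,3,4,5} 12  {2,3,4,5} 12
  if 0:b drops first: 30 orders
  if 1:i drops first: 20 orders
  if 4:o drops first: 10 orders
heap linearizations: 60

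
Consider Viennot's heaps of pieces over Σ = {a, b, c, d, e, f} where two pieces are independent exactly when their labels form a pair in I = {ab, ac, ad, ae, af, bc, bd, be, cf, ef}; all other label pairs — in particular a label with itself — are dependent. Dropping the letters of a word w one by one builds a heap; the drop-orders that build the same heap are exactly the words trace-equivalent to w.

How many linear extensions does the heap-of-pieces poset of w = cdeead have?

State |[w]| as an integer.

drop 0:c onto floor
drop 1:d onto {0:c}
drop 2:e onto {1:d}
drop 3:e onto {2:e}
drop 4:a onto floor
drop 5:d onto {3:e}
ground layer = {0:c, 4:a}
drop-orders for the pieces not yet dropped (sum over which currently-grounded one goes next):
  1 to go: {4} 1  {5} 1
  2 to go: {3,5} 1  {4,5} 2
  3 to go: {2,3,5} 1  {3,4,5} 3
  4 to go: {1,2,3,5} 1  {2,3,4,5} 4
  if 0:c drops first: 5 orders
  if 4:a drops first: 1 orders
heap linearizations: 6

6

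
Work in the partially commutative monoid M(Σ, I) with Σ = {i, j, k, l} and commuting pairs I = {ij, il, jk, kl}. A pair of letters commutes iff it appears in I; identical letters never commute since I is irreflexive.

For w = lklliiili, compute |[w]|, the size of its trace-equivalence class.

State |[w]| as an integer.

126

0(l) covers ∅
1(k) covers ∅
2(l) covers 0:l
3(l) covers 2:l
4(i) covers 1:k
5(i) covers 4:i
6(i) covers 5:i
7(l) covers 3:l
8(i) covers 6:i
floor of heap: 0:l, 1:k
completions by unplaced set U, small U first (add the entries for U minus each lowest piece of U):
  |U|=1: {7}:1  {8}:1
  |U|=2: {3,7}:1  {6,8}:1  {7,8}:2
  |U|=3: {2,3,7}:1  {3,7,8}:3  {5,6,8}:1  {6,7,8}:3
  |U|=4: {0,2,3,7}:1  {2,3,7,8}:4  {3,6,7,8}:6  {4,5,6,8}:1  {5,6,7,8}:4
  |U|=5: {0,2,3,7,8}:5  {1,4,5,6,8}:1  {2,3,6,7,8}:10  {3,5,6,7,8}:10  {4,5,6,7,8}:5
  |U|=6: {0,2,3,6,7,8}:15  {1,4,5,6,7,8}:6  {2,3,5,6,7,8}:20  {3,4,5,6,7,8}:15
  |U|=7: {0,2,3,5,6,7,8}:35  {1,3,4,5,6,7,8}:21  {2,3,4,5,6,7,8}:35
  start at 0(l): 56
  start at 1(k): 70
sum over floor = 126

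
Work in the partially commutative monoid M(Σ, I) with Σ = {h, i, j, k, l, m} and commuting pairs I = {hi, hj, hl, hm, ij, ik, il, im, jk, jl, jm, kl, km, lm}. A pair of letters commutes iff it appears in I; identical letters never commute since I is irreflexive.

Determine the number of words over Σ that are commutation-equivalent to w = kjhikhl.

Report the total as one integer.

0(k) covers ∅
1(j) covers ∅
2(h) covers 0:k
3(i) covers ∅
4(k) covers 2:h
5(h) covers 4:k
6(l) covers ∅
floor of heap: 0:k, 1:j, 3:i, 6:l
completions by unplaced set U, small U first (add the entries for U minus each lowest piece of U):
  |U|=1: {1}:1  {3}:1  {5}:1  {6}:1
  |U|=2: {1,3}:2  {1,5}:2  {1,6}:2  {3,5}:2  {3,6}:2  {4,5}:1  {5,6}:2
  |U|=3: {1,3,5}:6  {1,3,6}:6  {1,4,5}:3  {1,5,6}:6  {2,4,5}:1  {3,4,5}:3  {3,5,6}:6  {4,5,6}:3
  |U|=4: {0,2,4,5}:1  {1,2,4,5}:4  {1,3,4,5}:12  {1,3,5,6}:24  {1,4,5,6}:12  {2,3,4,5}:4  {2,4,5,6}:4  {3,4,5,6}:12
  |U|=5: {0,1,2,4,5}:5  {0,2,3,4,5}:5  {0,2,4,5,6}:5  {1,2,3,4,5}:20  {1,2,4,5,6}:20  {1,3,4,5,6}:60  {2,3,4,5,6}:20
  start at 0(k): 120
  start at 1(j): 30
  start at 3(i): 30
  start at 6(l): 30
sum over floor = 210

210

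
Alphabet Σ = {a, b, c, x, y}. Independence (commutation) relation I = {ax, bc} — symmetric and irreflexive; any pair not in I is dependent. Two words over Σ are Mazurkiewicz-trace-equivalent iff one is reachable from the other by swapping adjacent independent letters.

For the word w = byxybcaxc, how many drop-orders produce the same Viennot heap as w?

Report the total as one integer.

#0=b has no predecessor
#1=y depends on [0:b]
#2=x depends on [1:y]
#3=y depends on [2:x]
#4=b depends on [3:y]
#5=c depends on [3:y]
#6=a depends on [4:b, 5:c]
#7=x depends on [4:b, 5:c]
#8=c depends on [6:a, 7:x]
sources: [0:b]
N(rest) = Σ N(rest − s) over sources s of rest; N(one piece) = 1:
  size 1 → [8]=1
  size 2 → [6,8]=1  [7,8]=1
  size 3 → [6,7,8]=2
  size 4 → [4,6,7,8]=2  [5,6,7,8]=2
  size 5 → [4,5,6,7,8]=4
  size 6 → [3,4,5,6,7,8]=4
  size 7 → [2,3,4,5,6,7,8]=4
  first=0(b) contributes 4

4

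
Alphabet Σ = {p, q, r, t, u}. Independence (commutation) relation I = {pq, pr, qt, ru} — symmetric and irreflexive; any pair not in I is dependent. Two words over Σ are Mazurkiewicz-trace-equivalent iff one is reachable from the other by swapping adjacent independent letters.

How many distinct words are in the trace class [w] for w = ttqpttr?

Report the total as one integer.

6

0(t) covers ∅
1(t) covers 0:t
2(q) covers ∅
3(p) covers 1:t
4(t) covers 3:p
5(t) covers 4:t
6(r) covers 2:q, 5:t
floor of heap: 0:t, 2:q
completions by unplaced set U, small U first (add the entries for U minus each lowest piece of U):
  |U|=1: {6}:1
  |U|=2: {2,6}:1  {5,6}:1
  |U|=3: {2,5,6}:2  {4,5,6}:1
  |U|=4: {2,4,5,6}:3  {3,4,5,6}:1
  |U|=5: {1,3,4,5,6}:1  {2,3,4,5,6}:4
  start at 0(t): 5
  start at 2(q): 1
sum over floor = 6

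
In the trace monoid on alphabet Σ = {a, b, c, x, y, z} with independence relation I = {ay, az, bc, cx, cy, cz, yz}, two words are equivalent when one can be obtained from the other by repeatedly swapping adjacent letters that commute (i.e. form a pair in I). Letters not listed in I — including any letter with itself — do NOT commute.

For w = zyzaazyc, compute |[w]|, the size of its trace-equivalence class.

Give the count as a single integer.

piece 0:z — minimal
piece 1:y — minimal
piece 2:z rests on {0:z}
piece 3:a — minimal
piece 4:a rests on {3:a}
piece 5:z rests on {2:z}
piece 6:y rests on {1:y}
piece 7:c rests on {4:a}
minimal pieces: {0:z, 1:y, 3:a}
ways to finish when only these pieces remain (= sum over removing one remaining piece with nothing left below it):
  1 left: {5}→1  {6}→1  {7}→1
  2 left: {1,6}→1  {2,5}→1  {4,7}→1  {5,6}→2  {5,7}→2  {6,7}→2
  3 left: {0,2,5}→1  {1,5,6}→3  {1,6,7}→3  {2,5,6}→3  {2,5,7}→3  {3,4,7}→1  {4,5,7}→3  {4,6,7}→3  {5,6,7}→6
  4 left: {0,2,5,6}→4  {0,2,5,7}→4  {1,2,5,6}→6  {1,4,6,7}→6  {1,5,6,7}→12  {2,4,5,7}→6  {2,5,6,7}→12  {3,4,5,7}→4  {3,4,6,7}→4  {4,5,6,7}→12
  5 left: {0,1,2,5,6}→10  {0,2,4,5,7}→10  {0,2,5,6,7}→20  {1,2,5,6,7}→30  {1,3,4,6,7}→10  {1,4,5,6,7}→30  {2,3,4,5,7}→10  {2,4,5,6,7}→30  {3,4,5,6,7}→20
  6 left: {0,1,2,5,6,7}→60  {0,2,3,4,5,7}→20  {0,2,4,5,6,7}→60  {1,2,4,5,6,7}→90  {1,3,4,5,6,7}→60  {2,3,4,5,6,7}→60
  placing 0:z first → 210 extensions
  placing 1:y first → 140 extensions
  placing 3:a first → 210 extensions
total linear extensions = 560

560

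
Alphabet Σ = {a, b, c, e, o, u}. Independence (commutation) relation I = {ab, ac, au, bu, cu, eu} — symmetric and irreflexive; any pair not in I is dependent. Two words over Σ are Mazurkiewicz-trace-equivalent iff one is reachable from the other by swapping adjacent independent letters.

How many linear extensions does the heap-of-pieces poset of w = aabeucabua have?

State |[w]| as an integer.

810

piece 0:a — minimal
piece 1:a rests on {0:a}
piece 2:b — minimal
piece 3:e rests on {1:a, 2:b}
piece 4:u — minimal
piece 5:c rests on {3:e}
piece 6:a rests on {3:e}
piece 7:b rests on {5:c}
piece 8:u rests on {4:u}
piece 9:a rests on {6:a}
minimal pieces: {0:a, 2:b, 4:u}
ways to finish when only these pieces remain (= sum over removing one remaining piece with nothing left below it):
  1 left: {7}→1  {8}→1  {9}→1
  2 left: {4,8}→1  {5,7}→1  {6,9}→1  {7,8}→2  {7,9}→2  {8,9}→2
  3 left: {4,7,8}→3  {4,8,9}→3  {5,7,8}→3  {5,7,9}→3  {6,7,9}→3  {6,8,9}→3  {7,8,9}→6
  4 left: {4,5,7,8}→6  {4,6,8,9}→6  {4,7,8,9}→12  {5,6,7,9}→6  {5,7,8,9}→12  {6,7,8,9}→12
  5 left: {3,5,6,7,9}→6  {4,5,7,8,9}→30  {4,6,7,8,9}→30  {5,6,7,8,9}→30
  6 left: {1,3,5,6,7,9}→6  {2,3,5,6,7,9}→6  {3,5,6,7,8,9}→36  {4,5,6,7,8,9}→90
  7 left: {0,1,3,5,6,7,9}→6  {1,2,3,5,6,7,9}→12  {1,3,5,6,7,8,9}→42  {2,3,5,6,7,8,9}→42  {3,4,5,6,7,8,9}→126
  8 left: {0,1,2,3,5,6,7,9}→18  {0,1,3,5,6,7,8,9}→48  {1,2,3,5,6,7,8,9}→96  {1,3,4,5,6,7,8,9}→168  {2,3,4,5,6,7,8,9}→168
  placing 0:a first → 432 extensions
  placing 2:b first → 216 extensions
  placing 4:u first → 162 extensions
total linear extensions = 810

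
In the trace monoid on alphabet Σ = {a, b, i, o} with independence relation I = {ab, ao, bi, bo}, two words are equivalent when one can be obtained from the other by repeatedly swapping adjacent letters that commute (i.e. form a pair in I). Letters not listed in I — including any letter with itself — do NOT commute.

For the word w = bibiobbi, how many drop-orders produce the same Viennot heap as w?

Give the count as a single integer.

0(b) covers ∅
1(i) covers ∅
2(b) covers 0:b
3(i) covers 1:i
4(o) covers 3:i
5(b) covers 2:b
6(b) covers 5:b
7(i) covers 4:o
floor of heap: 0:b, 1:i
completions by unplaced set U, small U first (add the entries for U minus each lowest piece of U):
  |U|=1: {6}:1  {7}:1
  |U|=2: {4,7}:1  {5,6}:1  {6,7}:2
  |U|=3: {2,5,6}:1  {3,4,7}:1  {4,6,7}:3  {5,6,7}:3
  |U|=4: {0,2,5,6}:1  {1,3,4,7}:1  {2,5,6,7}:4  {3,4,6,7}:4  {4,5,6,7}:6
  |U|=5: {0,2,5,6,7}:5  {1,3,4,6,7}:5  {2,4,5,6,7}:10  {3,4,5,6,7}:10
  |U|=6: {0,2,4,5,6,7}:15  {1,3,4,5,6,7}:15  {2,3,4,5,6,7}:20
  start at 0(b): 35
  start at 1(i): 35
sum over floor = 70

70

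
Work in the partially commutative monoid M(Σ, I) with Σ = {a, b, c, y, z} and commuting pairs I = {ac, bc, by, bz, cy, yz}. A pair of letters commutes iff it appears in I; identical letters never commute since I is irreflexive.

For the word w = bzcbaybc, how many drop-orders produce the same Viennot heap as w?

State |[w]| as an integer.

#0=b has no predecessor
#1=z has no predecessor
#2=c depends on [1:z]
#3=b depends on [0:b]
#4=a depends on [1:z, 3:b]
#5=y depends on [4:a]
#6=b depends on [4:a]
#7=c depends on [2:c]
sources: [0:b, 1:z]
N(rest) = Σ N(rest − s) over sources s of rest; N(one piece) = 1:
  size 1 → [5]=1  [6]=1  [7]=1
  size 2 → [2,7]=1  [5,6]=2  [5,7]=2  [6,7]=2
  size 3 → [2,5,7]=3  [2,6,7]=3  [4,5,6]=2  [5,6,7]=6
  size 4 → [2,5,6,7]=12  [3,4,5,6]=2  [4,5,6,7]=8
  size 5 → [0,3,4,5,6]=2  [2,4,5,6,7]=20  [3,4,5,6,7]=10
  size 6 → [0,3,4,5,6,7]=12  [1,2,4,5,6,7]=20  [2,3,4,5,6,7]=30
  first=0(b) contributes 50
  first=1(z) contributes 42
|[w]| = 92

92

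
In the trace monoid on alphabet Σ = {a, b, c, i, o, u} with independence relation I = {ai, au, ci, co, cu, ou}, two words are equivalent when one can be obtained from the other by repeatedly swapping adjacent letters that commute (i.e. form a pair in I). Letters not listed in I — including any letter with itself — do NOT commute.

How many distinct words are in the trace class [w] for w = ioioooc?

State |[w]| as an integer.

drop 0:i onto floor
drop 1:o onto {0:i}
drop 2:i onto {1:o}
drop 3:o onto {2:i}
drop 4:o onto {3:o}
drop 5:o onto {4:o}
drop 6:c onto floor
ground layer = {0:i, 6:c}
drop-orders for the pieces not yet dropped (sum over which currently-grounded one goes next):
  1 to go: {5} 1  {6} 1
  2 to go: {4,5} 1  {5,6} 2
  3 to go: {3,4,5} 1  {4,5,6} 3
  4 to go: {2,3,4,5} 1  {3,4,5,6} 4
  5 to go: {1,2,3,4,5} 1  {2,3,4,5,6} 5
  if 0:i drops first: 6 orders
  if 6:c drops first: 1 orders
heap linearizations: 7

7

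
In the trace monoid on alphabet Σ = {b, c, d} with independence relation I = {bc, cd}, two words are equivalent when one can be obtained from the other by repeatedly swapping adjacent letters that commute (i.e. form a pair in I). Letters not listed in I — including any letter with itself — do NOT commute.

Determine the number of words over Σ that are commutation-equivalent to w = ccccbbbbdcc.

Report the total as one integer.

#0=c has no predecessor
#1=c depends on [0:c]
#2=c depends on [1:c]
#3=c depends on [2:c]
#4=b has no predecessor
#5=b depends on [4:b]
#6=b depends on [5:b]
#7=b depends on [6:b]
#8=d depends on [7:b]
#9=c depends on [3:c]
#10=c depends on [9:c]
sources: [0:c, 4:b]
N(rest) = Σ N(rest − s) over sources s of rest; N(one piece) = 1:
  size 1 → [8]=1  [10]=1
  size 2 → [7,8]=1  [8,10]=2  [9,10]=1
  size 3 → [3,9,10]=1  [6,7,8]=1  [7,8,10]=3  [8,9,10]=3
  size 4 → [2,3,9,10]=1  [3,8,9,10]=4  [5,6,7,8]=1  [6,7,8,10]=4  [7,8,9,10]=6
  size 5 → [1,2,3,9,10]=1  [2,3,8,9,10]=5  [3,7,8,9,10]=10  [4,5,6,7,8]=1  [5,6,7,8,10]=5  [6,7,8,9,10]=10
  size 6 → [0,1,2,3,9,10]=1  [1,2,3,8,9,10]=6  [2,3,7,8,9,10]=15  [3,6,7,8,9,10]=20  [4,5,6,7,8,10]=6  [5,6,7,8,9,10]=15
  size 7 → [0,1,2,3,8,9,10]=7  [1,2,3,7,8,9,10]=21  [2,3,6,7,8,9,10]=35  [3,5,6,7,8,9,10]=35  [4,5,6,7,8,9,10]=21
  size 8 → [0,1,2,3,7,8,9,10]=28  [1,2,3,6,7,8,9,10]=56  [2,3,5,6,7,8,9,10]=70  [3,4,5,6,7,8,9,10]=56
  size 9 → [0,1,2,3,6,7,8,9,10]=84  [1,2,3,5,6,7,8,9,10]=126  [2,3,4,5,6,7,8,9,10]=126
  first=0(c) contributes 252
  first=4(b) contributes 210
|[w]| = 462

462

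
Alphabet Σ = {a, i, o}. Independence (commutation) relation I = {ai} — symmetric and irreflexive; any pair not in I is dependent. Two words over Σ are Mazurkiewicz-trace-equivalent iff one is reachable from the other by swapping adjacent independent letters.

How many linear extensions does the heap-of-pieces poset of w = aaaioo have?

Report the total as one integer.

4

#0=a has no predecessor
#1=a depends on [0:a]
#2=a depends on [1:a]
#3=i has no predecessor
#4=o depends on [2:a, 3:i]
#5=o depends on [4:o]
sources: [0:a, 3:i]
N(rest) = Σ N(rest − s) over sources s of rest; N(one piece) = 1:
  size 1 → [5]=1
  size 2 → [4,5]=1
  size 3 → [2,4,5]=1  [3,4,5]=1
  size 4 → [1,2,4,5]=1  [2,3,4,5]=2
  first=0(a) contributes 3
  first=3(i) contributes 1
|[w]| = 4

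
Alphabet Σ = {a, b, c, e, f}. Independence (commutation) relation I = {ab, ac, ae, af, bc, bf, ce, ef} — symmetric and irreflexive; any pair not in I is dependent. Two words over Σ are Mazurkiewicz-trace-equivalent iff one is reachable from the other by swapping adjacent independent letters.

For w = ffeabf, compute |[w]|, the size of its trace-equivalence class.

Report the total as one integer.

60

drop 0:f onto floor
drop 1:f onto {0:f}
drop 2:e onto floor
drop 3:a onto floor
drop 4:b onto {2:e}
drop 5:f onto {1:f}
ground layer = {0:f, 2:e, 3:a}
drop-orders for the pieces not yet dropped (sum over which currently-grounded one goes next):
  1 to go: {3} 1  {4} 1  {5} 1
  2 to go: {1,5} 1  {2,4} 1  {3,4} 2  {3,5} 2  {4,5} 2
  3 to go: {0,1,5} 1  {1,3,5} 3  {1,4,5} 3  {2,3,4} 3  {2,4,5} 3  {3,4,5} 6
  4 to go: {0,1,3,5} 4  {0,1,4,5} 4  {1,2,4,5} 6  {1,3,4,5} 12  {2,3,4,5} 12
  if 0:f drops first: 30 orders
  if 2:e drops first: 20 orders
  if 3:a drops first: 10 orders
heap linearizations: 60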